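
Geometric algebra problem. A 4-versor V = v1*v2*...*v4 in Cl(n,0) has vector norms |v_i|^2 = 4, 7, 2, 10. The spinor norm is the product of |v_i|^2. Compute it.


Spinor norm N(V) = |v1|^2 * |v2|^2 * ... * |v4|^2
= 4 * 7 * 2 * 10
Running product: 4, 28, 56, 560
N(V) = 560


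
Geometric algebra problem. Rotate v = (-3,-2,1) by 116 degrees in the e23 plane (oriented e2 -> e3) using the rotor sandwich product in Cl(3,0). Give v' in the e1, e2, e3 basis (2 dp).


Rotor R = cos(58deg) - sin(58deg)*e23
Rotation angle theta = 2 * 58 = 116 degrees in the e23 plane (e2 -> e3).
The component perpendicular to the plane (e1) is invariant: v'_1 = v1 = -3.00
cos(116deg) = -0.4384, sin(116deg) = 0.8988
v'_2 = v2*cos(theta) - v3*sin(theta) = -2*(-0.4384) - 1*0.8988 = -0.02
v'_3 = v2*sin(theta) + v3*cos(theta) = -2*0.8988 + 1*(-0.4384) = -2.24
v' = -3.00*e1 - 0.02*e2 - 2.24*e3


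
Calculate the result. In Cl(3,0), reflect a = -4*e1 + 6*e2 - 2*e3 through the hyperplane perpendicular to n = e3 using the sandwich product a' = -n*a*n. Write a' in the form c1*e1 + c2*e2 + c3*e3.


Reflection formula: a' = -n*a*n, with n = e3 (unit vector, n^2 = 1).
For reflection through hyperplane perp to e3:
The component along e3 flips sign, others stay.
a = (-4, 6, -2)
a' = (-4, 6, 2)
a' = -4*e1 + 6*e2 + 2*e3


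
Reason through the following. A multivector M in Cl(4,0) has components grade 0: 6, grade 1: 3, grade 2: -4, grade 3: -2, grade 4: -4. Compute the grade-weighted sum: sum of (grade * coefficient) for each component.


Grade-weighted sum = sum of grade_k * coefficient_k
0*6 = 0
1*3 = 3
2*(-4) = -8
3*(-2) = -6
4*(-4) = -16
Total = 0 + 3 + (-8) + (-6) + (-16) = -27


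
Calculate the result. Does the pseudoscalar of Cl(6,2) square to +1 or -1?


The pseudoscalar I = e1...e_n (product of all n generators) of Cl(p,q) satisfies I^2 = (-1)^(q + n(n-1)/2).
p = 6, q = 2, n = p + q = 8
n(n-1)/2 = 8 * 7 / 2 = 28
Exponent = q + n(n-1)/2 = 2 + 28 = 30
I^2 = (-1)^30 = +1


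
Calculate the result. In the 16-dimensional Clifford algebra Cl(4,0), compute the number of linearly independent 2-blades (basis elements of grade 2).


Number of grade-k basis blades in Cl(p,q) with n = p + q is C(n, k).
n = 4 + 0 = 4
C(4, 2) = 4! / (2! * 2!)
= 24 / (2 * 2)
= 6


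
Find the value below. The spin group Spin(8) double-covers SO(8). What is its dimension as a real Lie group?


Spin(n) double-covers SO(n); both have Lie algebra so(n) of dimension n(n-1)/2.
n = 8
n(n-1) = 8 * 7 = 56
dim Spin(8) = 56/2 = 28


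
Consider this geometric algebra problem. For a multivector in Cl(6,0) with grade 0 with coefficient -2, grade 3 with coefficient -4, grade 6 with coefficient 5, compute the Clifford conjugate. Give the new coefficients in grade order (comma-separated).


Clifford conjugate sign for grade k: (-1)^(k(k+1)/2)
Grade 0: (-1)^(0*1/2) = (-1)^0 = 1, coeff -2 -> -2
Grade 3: (-1)^(3*4/2) = (-1)^6 = 1, coeff -4 -> -4
Grade 6: (-1)^(6*7/2) = (-1)^21 = -1, coeff 5 -> -5
Conjugated coefficients: -2, -4, -5


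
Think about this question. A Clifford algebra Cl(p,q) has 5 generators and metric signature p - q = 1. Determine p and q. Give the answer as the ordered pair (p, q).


We need p + q = 5 and p - q = 1.
Adding: 2p = 5 + 1 = 6, so p = 3.
Then q = 5 - 3 = 2.
(p, q) = (3, 2)


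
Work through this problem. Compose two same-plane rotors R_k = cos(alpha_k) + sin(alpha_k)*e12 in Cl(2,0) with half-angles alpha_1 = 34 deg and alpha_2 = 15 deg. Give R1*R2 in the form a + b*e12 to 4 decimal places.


Same-plane rotors commute and their half-angles add:
R1*R2 = cos(a1 + a2) + sin(a1 + a2)*e12.
a1 + a2 = 34 + 15 = 49 deg
cos(49 deg) = 0.6561
sin(49 deg) = 0.7547
R1*R2 = 0.6561 + 0.7547*e12


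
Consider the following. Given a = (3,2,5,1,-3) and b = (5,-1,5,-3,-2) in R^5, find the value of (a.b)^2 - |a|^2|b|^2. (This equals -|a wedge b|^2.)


a . b = 3*5 + 2*(-1) + 5*5 + 1*(-3) + (-3)*(-2)
= 15 + (-2) + 25 + (-3) + 6 = 41
|a|^2 = 3^2 + 2^2 + 5^2 + 1^2 + (-3)^2 = 48
|b|^2 = 5^2 + (-1)^2 + 5^2 + (-3)^2 + (-2)^2 = 64
(a.b)^2 = 41^2 = 1681
|a|^2 * |b|^2 = 48 * 64 = 3072
Result = 1681 - 3072 = -1391


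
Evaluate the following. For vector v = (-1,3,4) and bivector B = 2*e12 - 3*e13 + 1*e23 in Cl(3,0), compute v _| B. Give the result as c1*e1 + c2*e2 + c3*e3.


Left contraction v _| B = <vB>_1 (grade-1 part of the geometric product vB).
Using e1_|e12 = e2, e2_|e12 = -e1, e1_|e13 = e3, e3_|e13 = -e1, e2_|e23 = e3, e3_|e23 = -e2:
e1 coeff: -v2*b12 - v3*b13 = -(3)*(2) - (4)*(-3) = 6
e2 coeff: v1*b12 - v3*b23 = (-1)*(2) - (4)*(1) = -6
e3 coeff: v1*b13 + v2*b23 = (-1)*(-3) + (3)*(1) = 6
v _| B = 6*e1 - 6*e2 + 6*e3


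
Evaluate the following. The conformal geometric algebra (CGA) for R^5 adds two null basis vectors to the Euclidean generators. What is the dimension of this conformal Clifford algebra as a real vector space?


The conformal model of R^5 uses Cl(6,1): the 5 Euclidean generators plus two extra orthogonal generators e+ (e+^2 = +1) and e- (e-^2 = -1), from which the null vectors e0, einf are built.
Number of generators m = 5 + 2 = 7.
dim Cl(p,q) = 2^m = 2^7 = 128


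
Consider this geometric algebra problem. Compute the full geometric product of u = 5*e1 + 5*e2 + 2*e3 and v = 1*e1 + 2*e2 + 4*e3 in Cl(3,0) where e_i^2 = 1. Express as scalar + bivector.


In Cl(3,0): e_i^2 = 1, e_ie_j = -e_je_i for i != j.
Scalar part = u . v = 5*1 + 5*2 + 2*4
= 5 + 10 + 8 = 23
e12 coeff = 5*2 - 5*1 = 10 - 5 = 5
e13 coeff = 5*4 - 2*1 = 20 - 2 = 18
e23 coeff = 5*4 - 2*2 = 20 - 4 = 16
uv = 23 + 5*e12 + 18*e13 + 16*e23


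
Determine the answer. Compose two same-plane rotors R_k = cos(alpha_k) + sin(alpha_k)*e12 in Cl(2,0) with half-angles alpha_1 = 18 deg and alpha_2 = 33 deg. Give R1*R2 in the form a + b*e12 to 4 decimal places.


Same-plane rotors commute and their half-angles add:
R1*R2 = cos(a1 + a2) + sin(a1 + a2)*e12.
a1 + a2 = 18 + 33 = 51 deg
cos(51 deg) = 0.6293
sin(51 deg) = 0.7771
R1*R2 = 0.6293 + 0.7771*e12


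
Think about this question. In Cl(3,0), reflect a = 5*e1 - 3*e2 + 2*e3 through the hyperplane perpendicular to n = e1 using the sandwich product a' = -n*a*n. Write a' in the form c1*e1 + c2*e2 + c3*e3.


Reflection formula: a' = -n*a*n, with n = e1 (unit vector, n^2 = 1).
For reflection through hyperplane perp to e1:
The component along e1 flips sign, others stay.
a = (5, -3, 2)
a' = (-5, -3, 2)
a' = -5*e1 - 3*e2 + 2*e3


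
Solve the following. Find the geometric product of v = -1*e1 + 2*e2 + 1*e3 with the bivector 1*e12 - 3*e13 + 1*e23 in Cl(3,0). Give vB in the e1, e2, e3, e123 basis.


vB has grade-1 (vector) and grade-3 (trivector) parts: vB = (v _| B) + (v ^ B).
Vector part <vB>_1:
  e1: -v2*b12 - v3*b13 = -(2)*(1) - (1)*(-3) = 1
  e2: v1*b12 - v3*b23 = (-1)*(1) - (1)*(1) = -2
  e3: v1*b13 + v2*b23 = (-1)*(-3) + (2)*(1) = 5
Trivector part <vB>_3:
  e123: v1*b23 - v2*b13 + v3*b12 = (-1)*(1) - (2)*(-3) + (1)*(1) = 6
vB = 1*e1 - 2*e2 + 5*e3 + 6*e123


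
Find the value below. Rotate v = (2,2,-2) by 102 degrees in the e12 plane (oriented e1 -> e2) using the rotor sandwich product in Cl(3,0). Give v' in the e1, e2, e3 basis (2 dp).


Rotor R = cos(51deg) - sin(51deg)*e12
Rotation angle theta = 2 * 51 = 102 degrees in the e12 plane (e1 -> e2).
The component perpendicular to the plane (e3) is invariant: v'_3 = v3 = -2.00
cos(102deg) = -0.2079, sin(102deg) = 0.9781
v'_1 = v1*cos(theta) - v2*sin(theta) = 2*(-0.2079) - 2*0.9781 = -2.37
v'_2 = v1*sin(theta) + v2*cos(theta) = 2*0.9781 + 2*(-0.2079) = 1.54
v' = -2.37*e1 + 1.54*e2 - 2.00*e3


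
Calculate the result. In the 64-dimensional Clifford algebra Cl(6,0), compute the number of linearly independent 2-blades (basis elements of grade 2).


Number of grade-k basis blades in Cl(p,q) with n = p + q is C(n, k).
n = 6 + 0 = 6
C(6, 2) = 6! / (2! * 4!)
= 720 / (2 * 24)
= 15


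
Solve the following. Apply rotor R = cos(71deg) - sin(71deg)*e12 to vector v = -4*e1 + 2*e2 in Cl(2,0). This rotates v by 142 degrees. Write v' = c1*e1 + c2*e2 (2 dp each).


Rotor R = cos(71deg) - sin(71deg)*e12
Rotation angle theta = 2 * 71 = 142 degrees
v' = R*v*~R rotates v by theta.
cos(142deg) = -0.7880, sin(142deg) = 0.6157
v'_1 = -4*cos(142deg) - 2*sin(142deg)
= -4*(-0.7880) - 2*0.6157
= 1.92
v'_2 = -4*sin(142deg) + 2*cos(142deg)
= -4*0.6157 + 2*(-0.7880)
= -4.04
v' = 1.92*e1 - 4.04*e2


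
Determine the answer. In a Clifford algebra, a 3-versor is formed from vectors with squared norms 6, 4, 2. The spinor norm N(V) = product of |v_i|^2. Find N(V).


Spinor norm N(V) = |v1|^2 * |v2|^2 * ... * |v3|^2
= 6 * 4 * 2
Running product: 6, 24, 48
N(V) = 48


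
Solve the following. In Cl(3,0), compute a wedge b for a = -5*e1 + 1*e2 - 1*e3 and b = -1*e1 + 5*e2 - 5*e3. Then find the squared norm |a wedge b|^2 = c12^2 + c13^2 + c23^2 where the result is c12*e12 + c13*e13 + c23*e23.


a wedge b = (a1*b2 - a2*b1)*e12 + (a1*b3 - a3*b1)*e13 + (a2*b3 - a3*b2)*e23
e12 coeff: (-5)*5 - 1*(-1) = -25 - (-1) = -24
e13 coeff: (-5)*(-5) - (-1)*(-1) = 25 - 1 = 24
e23 coeff: 1*(-5) - (-1)*5 = -5 - (-5) = 0
|a wedge b|^2 = (-24)^2 + 24^2 + 0^2
= 576 + 576 + 0
= 1152


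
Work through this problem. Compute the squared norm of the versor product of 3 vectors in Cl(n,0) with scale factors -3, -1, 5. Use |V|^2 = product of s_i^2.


Each vector v_i has |v_i|^2 = s_i^2
Squared scales: (-3)^2 = 9, (-1)^2 = 1, 5^2 = 25
|V|^2 = 9 * 1 * 25
= 225


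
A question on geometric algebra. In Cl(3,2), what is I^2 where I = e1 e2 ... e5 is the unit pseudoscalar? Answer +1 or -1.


The pseudoscalar I = e1...e_n (product of all n generators) of Cl(p,q) satisfies I^2 = (-1)^(q + n(n-1)/2).
p = 3, q = 2, n = p + q = 5
n(n-1)/2 = 5 * 4 / 2 = 10
Exponent = q + n(n-1)/2 = 2 + 10 = 12
I^2 = (-1)^12 = +1


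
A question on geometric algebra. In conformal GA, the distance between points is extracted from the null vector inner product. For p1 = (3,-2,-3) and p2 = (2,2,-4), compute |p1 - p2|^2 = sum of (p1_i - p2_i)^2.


p1 - p2 = (1, -4, 1)
|p1 - p2|^2 = 1^2 + (-4)^2 + 1^2
= 1 + 16 + 1
= 18


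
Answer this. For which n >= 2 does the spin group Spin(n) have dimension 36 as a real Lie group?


dim Spin(n) = dim so(n) = n(n-1)/2.
Solve n(n-1)/2 = 36, i.e. n^2 - n - 72 = 0.
Discriminant = 1 + 8*36 = 289
n = (1 + sqrt(289))/2 = (1 + 17)/2 = 9


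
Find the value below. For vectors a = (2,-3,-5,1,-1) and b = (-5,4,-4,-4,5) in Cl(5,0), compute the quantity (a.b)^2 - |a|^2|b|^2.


a . b = 2*(-5) + (-3)*4 + (-5)*(-4) + 1*(-4) + (-1)*5
= -10 + (-12) + 20 + (-4) + (-5) = -11
|a|^2 = 2^2 + (-3)^2 + (-5)^2 + 1^2 + (-1)^2 = 40
|b|^2 = (-5)^2 + 4^2 + (-4)^2 + (-4)^2 + 5^2 = 98
(a.b)^2 = (-11)^2 = 121
|a|^2 * |b|^2 = 40 * 98 = 3920
Result = 121 - 3920 = -3799


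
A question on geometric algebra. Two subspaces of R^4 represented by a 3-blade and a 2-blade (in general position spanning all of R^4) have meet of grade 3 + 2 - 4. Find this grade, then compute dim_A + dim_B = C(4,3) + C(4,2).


Meet grade = grade(A) + grade(B) - n
= 3 + 2 - 4 = 1
C(4,3) = 4
C(4,2) = 6
dim_A + dim_B = 4 + 6 = 10


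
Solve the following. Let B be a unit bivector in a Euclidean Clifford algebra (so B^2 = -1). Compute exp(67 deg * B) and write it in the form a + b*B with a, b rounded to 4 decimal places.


For a unit bivector B with B^2 = -1, the exponential series gives
e^(theta*B) = cos(theta) + sin(theta)*B (the GA analogue of Euler's formula).
theta = 67 degrees = 1.169371 rad
cos(67 deg) = 0.3907
sin(67 deg) = 0.9205
exp(theta*B) = 0.3907 + 0.9205*B


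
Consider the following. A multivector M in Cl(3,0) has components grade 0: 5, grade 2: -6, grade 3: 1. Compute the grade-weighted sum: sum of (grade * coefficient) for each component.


Grade-weighted sum = sum of grade_k * coefficient_k
0*5 = 0
2*(-6) = -12
3*1 = 3
Total = 0 + (-12) + 3 = -9


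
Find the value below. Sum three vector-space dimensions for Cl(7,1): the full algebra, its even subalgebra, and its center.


n = 7 + 1 = 8
Total dim = 2^8 = 256
Even subalgebra dim = 2^7 = 128
n is even, so center dim = 1
Sum = 256 + 128 + 1 = 385


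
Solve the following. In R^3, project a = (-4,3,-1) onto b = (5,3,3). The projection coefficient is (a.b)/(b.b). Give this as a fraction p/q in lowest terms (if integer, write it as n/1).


Projection coefficient = (a . b) / (b . b)
a . b = (-4)*5 + 3*3 + (-1)*3
= -20 + 9 + (-3) = -14
b . b = 5^2 + 3^2 + 3^2
= 25 + 9 + 9 = 43
Coefficient = -14/43
In lowest terms: -14/43


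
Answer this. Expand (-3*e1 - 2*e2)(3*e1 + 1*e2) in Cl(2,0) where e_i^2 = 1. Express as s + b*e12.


Expand: (-3*e1 - 2*e2)(3*e1 + 1*e2)
= (-3)*3*e1e1 + (-3)*1*e1e2 + (-2)*3*e2e1 + (-2)*1*e2e2
Using e1^2 = e2^2 = 1, e2e1 = -e1e2:
Scalar part s = (-3)*3 + (-2)*1 = -9 + (-2) = -11
Bivector part b = (-3)*1 - (-2)*3 = -3 - (-6) = 3
uv = -11 + 3*e12


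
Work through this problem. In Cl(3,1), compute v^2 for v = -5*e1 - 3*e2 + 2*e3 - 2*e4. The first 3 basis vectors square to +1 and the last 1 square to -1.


v^2 = sum of c_i^2 * e_i^2
Positive signature terms (e_i^2 = +1): (-5)^2 + (-3)^2 + 2^2 = 38
Negative signature terms (e_j^2 = -1): (-2)^2 = 4
v^2 = 38 - 4 = 34


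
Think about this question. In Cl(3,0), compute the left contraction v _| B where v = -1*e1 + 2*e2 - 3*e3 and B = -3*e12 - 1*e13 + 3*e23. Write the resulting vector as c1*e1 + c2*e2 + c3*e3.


Left contraction v _| B = <vB>_1 (grade-1 part of the geometric product vB).
Using e1_|e12 = e2, e2_|e12 = -e1, e1_|e13 = e3, e3_|e13 = -e1, e2_|e23 = e3, e3_|e23 = -e2:
e1 coeff: -v2*b12 - v3*b13 = -(2)*(-3) - (-3)*(-1) = 3
e2 coeff: v1*b12 - v3*b23 = (-1)*(-3) - (-3)*(3) = 12
e3 coeff: v1*b13 + v2*b23 = (-1)*(-1) + (2)*(3) = 7
v _| B = 3*e1 + 12*e2 + 7*e3


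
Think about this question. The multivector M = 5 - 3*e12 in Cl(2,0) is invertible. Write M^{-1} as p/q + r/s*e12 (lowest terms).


M = 5 - 3*e12, where e12^2 = -1.
Since M commutes with its reverse ~M = a - b*e12, M * ~M = a^2 - b^2*e12^2 = a^2 + b^2.
So M^{-1} = ~M / (a^2 + b^2) = (a - b*e12)/(a^2 + b^2).
a^2 + b^2 = 25 + 9 = 34
Scalar part = 5/34 = 5/34
Bivector coeff = 3/34 = 3/34
M^{-1} = 5/34 + 3/34*e12


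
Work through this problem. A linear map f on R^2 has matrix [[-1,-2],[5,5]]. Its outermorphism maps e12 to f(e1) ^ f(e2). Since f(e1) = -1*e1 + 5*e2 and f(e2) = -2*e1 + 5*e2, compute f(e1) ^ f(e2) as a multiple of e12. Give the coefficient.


The outermorphism of a linear map f sends e1^e2 to f(e1)^f(e2).
f(e1) = -1*e1 + 5*e2
f(e2) = -2*e1 + 5*e2
f(e1) ^ f(e2) = (-1*e1 + 5*e2) ^ (-2*e1 + 5*e2)
= (-1)*5*e12 + 5*(-2)*e21
= (-5 - (-10))*e12
= 5*e12
Coefficient = 5


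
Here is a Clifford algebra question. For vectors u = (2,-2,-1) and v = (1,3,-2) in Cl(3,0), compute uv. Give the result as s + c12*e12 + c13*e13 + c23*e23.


In Cl(3,0): e_i^2 = 1, e_ie_j = -e_je_i for i != j.
Scalar part = u . v = 2*1 + (-2)*3 + (-1)*(-2)
= 2 + (-6) + 2 = -2
e12 coeff = 2*3 - (-2)*1 = 6 - (-2) = 8
e13 coeff = 2*(-2) - (-1)*1 = -4 - (-1) = -3
e23 coeff = (-2)*(-2) - (-1)*3 = 4 - (-3) = 7
uv = -2 + 8*e12 - 3*e13 + 7*e23


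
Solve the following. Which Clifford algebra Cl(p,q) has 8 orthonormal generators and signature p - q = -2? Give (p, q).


We need p + q = 8 and p - q = -2.
Adding: 2p = 8 + (-2) = 6, so p = 3.
Then q = 8 - 3 = 5.
(p, q) = (3, 5)


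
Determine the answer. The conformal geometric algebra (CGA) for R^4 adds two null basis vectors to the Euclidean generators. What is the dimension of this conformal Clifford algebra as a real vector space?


The conformal model of R^4 uses Cl(5,1): the 4 Euclidean generators plus two extra orthogonal generators e+ (e+^2 = +1) and e- (e-^2 = -1), from which the null vectors e0, einf are built.
Number of generators m = 4 + 2 = 6.
dim Cl(p,q) = 2^m = 2^6 = 64


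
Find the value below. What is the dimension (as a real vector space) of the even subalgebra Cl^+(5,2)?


Even subalgebra dimension = 2^(n-1)
n = 5 + 2 = 7
2^(7 - 1) = 2^6 = 64
Verification: sum of C(7,k) for even k = 1 + 21 + 35 + 7 = 64
Result = 64


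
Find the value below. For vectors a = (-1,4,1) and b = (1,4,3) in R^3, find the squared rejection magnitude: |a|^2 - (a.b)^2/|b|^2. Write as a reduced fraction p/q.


|a|^2 = (-1)^2 + 4^2 + 1^2 = 18
|b|^2 = 1^2 + 4^2 + 3^2 = 26
a . b = (-1)*1 + 4*4 + 1*3 = 18
(a.b)^2 = 18^2 = 324
|rej|^2 = 18 - 324/26
= (468 - 324)/26
= 144/26
In lowest terms: 72/13


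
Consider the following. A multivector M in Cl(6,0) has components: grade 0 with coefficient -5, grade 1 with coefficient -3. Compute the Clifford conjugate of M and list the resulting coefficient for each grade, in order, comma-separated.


Clifford conjugate sign for grade k: (-1)^(k(k+1)/2)
Grade 0: (-1)^(0*1/2) = (-1)^0 = 1, coeff -5 -> -5
Grade 1: (-1)^(1*2/2) = (-1)^1 = -1, coeff -3 -> 3
Conjugated coefficients: -5, 3


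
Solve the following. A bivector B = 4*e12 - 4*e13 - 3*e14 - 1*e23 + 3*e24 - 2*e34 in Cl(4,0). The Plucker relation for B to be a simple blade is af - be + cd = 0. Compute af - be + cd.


Plucker relation: af - be + cd
a*f = 4*(-2) = -8
b*e = (-4)*3 = -12
c*d = (-3)*(-1) = 3
af - be + cd = -8 - (-12) + 3
= 7


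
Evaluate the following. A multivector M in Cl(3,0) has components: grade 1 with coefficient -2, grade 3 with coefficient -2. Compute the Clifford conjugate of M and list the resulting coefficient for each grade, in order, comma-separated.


Clifford conjugate sign for grade k: (-1)^(k(k+1)/2)
Grade 1: (-1)^(1*2/2) = (-1)^1 = -1, coeff -2 -> 2
Grade 3: (-1)^(3*4/2) = (-1)^6 = 1, coeff -2 -> -2
Conjugated coefficients: 2, -2


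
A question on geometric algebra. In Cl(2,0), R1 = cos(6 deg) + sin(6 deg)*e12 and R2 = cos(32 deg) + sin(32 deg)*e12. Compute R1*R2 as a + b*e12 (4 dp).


Same-plane rotors commute and their half-angles add:
R1*R2 = cos(a1 + a2) + sin(a1 + a2)*e12.
a1 + a2 = 6 + 32 = 38 deg
cos(38 deg) = 0.7880
sin(38 deg) = 0.6157
R1*R2 = 0.7880 + 0.6157*e12


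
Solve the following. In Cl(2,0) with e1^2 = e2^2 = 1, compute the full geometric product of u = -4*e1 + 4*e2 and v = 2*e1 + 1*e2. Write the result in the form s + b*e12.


Expand: (-4*e1 + 4*e2)(2*e1 + 1*e2)
= (-4)*2*e1e1 + (-4)*1*e1e2 + 4*2*e2e1 + 4*1*e2e2
Using e1^2 = e2^2 = 1, e2e1 = -e1e2:
Scalar part s = (-4)*2 + 4*1 = -8 + 4 = -4
Bivector part b = (-4)*1 - 4*2 = -4 - 8 = -12
uv = -4 - 12*e12


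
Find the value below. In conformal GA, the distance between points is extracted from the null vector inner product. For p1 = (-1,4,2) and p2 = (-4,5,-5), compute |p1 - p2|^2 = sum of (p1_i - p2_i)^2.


p1 - p2 = (3, -1, 7)
|p1 - p2|^2 = 3^2 + (-1)^2 + 7^2
= 9 + 1 + 49
= 59


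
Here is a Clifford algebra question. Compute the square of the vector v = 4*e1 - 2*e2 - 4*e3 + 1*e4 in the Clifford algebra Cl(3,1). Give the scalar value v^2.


v^2 = sum of c_i^2 * e_i^2
Positive signature terms (e_i^2 = +1): 4^2 + (-2)^2 + (-4)^2 = 36
Negative signature terms (e_j^2 = -1): 1^2 = 1
v^2 = 36 - 1 = 35


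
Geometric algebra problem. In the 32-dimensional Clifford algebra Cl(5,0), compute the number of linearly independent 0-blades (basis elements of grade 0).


Number of grade-k basis blades in Cl(p,q) with n = p + q is C(n, k).
n = 5 + 0 = 5
C(5, 0) = 5! / (0! * 5!)
= 120 / (1 * 120)
= 1


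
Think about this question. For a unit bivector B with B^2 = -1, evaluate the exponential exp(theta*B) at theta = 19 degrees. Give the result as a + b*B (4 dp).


For a unit bivector B with B^2 = -1, the exponential series gives
e^(theta*B) = cos(theta) + sin(theta)*B (the GA analogue of Euler's formula).
theta = 19 degrees = 0.331613 rad
cos(19 deg) = 0.9455
sin(19 deg) = 0.3256
exp(theta*B) = 0.9455 + 0.3256*B


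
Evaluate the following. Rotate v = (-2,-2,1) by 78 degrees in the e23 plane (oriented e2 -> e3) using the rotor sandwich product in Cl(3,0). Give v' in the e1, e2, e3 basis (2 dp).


Rotor R = cos(39deg) - sin(39deg)*e23
Rotation angle theta = 2 * 39 = 78 degrees in the e23 plane (e2 -> e3).
The component perpendicular to the plane (e1) is invariant: v'_1 = v1 = -2.00
cos(78deg) = 0.2079, sin(78deg) = 0.9781
v'_2 = v2*cos(theta) - v3*sin(theta) = -2*0.2079 - 1*0.9781 = -1.39
v'_3 = v2*sin(theta) + v3*cos(theta) = -2*0.9781 + 1*0.2079 = -1.75
v' = -2.00*e1 - 1.39*e2 - 1.75*e3


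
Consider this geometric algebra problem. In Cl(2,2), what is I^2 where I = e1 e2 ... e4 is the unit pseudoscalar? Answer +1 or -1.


The pseudoscalar I = e1...e_n (product of all n generators) of Cl(p,q) satisfies I^2 = (-1)^(q + n(n-1)/2).
p = 2, q = 2, n = p + q = 4
n(n-1)/2 = 4 * 3 / 2 = 6
Exponent = q + n(n-1)/2 = 2 + 6 = 8
I^2 = (-1)^8 = +1


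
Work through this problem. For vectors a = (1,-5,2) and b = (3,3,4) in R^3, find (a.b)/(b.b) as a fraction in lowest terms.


Projection coefficient = (a . b) / (b . b)
a . b = 1*3 + (-5)*3 + 2*4
= 3 + (-15) + 8 = -4
b . b = 3^2 + 3^2 + 4^2
= 9 + 9 + 16 = 34
Coefficient = -4/34
In lowest terms: -2/17


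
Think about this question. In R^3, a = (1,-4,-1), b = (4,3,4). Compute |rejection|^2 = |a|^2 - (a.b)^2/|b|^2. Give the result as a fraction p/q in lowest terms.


|a|^2 = 1^2 + (-4)^2 + (-1)^2 = 18
|b|^2 = 4^2 + 3^2 + 4^2 = 41
a . b = 1*4 + (-4)*3 + (-1)*4 = -12
(a.b)^2 = (-12)^2 = 144
|rej|^2 = 18 - 144/41
= (738 - 144)/41
= 594/41
In lowest terms: 594/41


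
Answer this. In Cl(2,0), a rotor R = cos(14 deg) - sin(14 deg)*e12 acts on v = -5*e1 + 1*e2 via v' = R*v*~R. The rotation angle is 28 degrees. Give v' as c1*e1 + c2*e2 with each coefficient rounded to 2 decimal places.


Rotor R = cos(14deg) - sin(14deg)*e12
Rotation angle theta = 2 * 14 = 28 degrees
v' = R*v*~R rotates v by theta.
cos(28deg) = 0.8829, sin(28deg) = 0.4695
v'_1 = -5*cos(28deg) - 1*sin(28deg)
= -5*0.8829 - 1*0.4695
= -4.88
v'_2 = -5*sin(28deg) + 1*cos(28deg)
= -5*0.4695 + 1*0.8829
= -1.46
v' = -4.88*e1 - 1.46*e2


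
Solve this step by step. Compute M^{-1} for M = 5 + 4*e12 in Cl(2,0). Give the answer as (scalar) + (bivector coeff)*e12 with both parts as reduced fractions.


M = 5 + 4*e12, where e12^2 = -1.
Since M commutes with its reverse ~M = a - b*e12, M * ~M = a^2 - b^2*e12^2 = a^2 + b^2.
So M^{-1} = ~M / (a^2 + b^2) = (a - b*e12)/(a^2 + b^2).
a^2 + b^2 = 25 + 16 = 41
Scalar part = 5/41 = 5/41
Bivector coeff = -4/41 = -4/41
M^{-1} = 5/41 - 4/41*e12


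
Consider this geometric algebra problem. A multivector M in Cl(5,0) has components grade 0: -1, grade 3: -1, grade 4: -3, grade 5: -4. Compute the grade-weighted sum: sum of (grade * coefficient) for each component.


Grade-weighted sum = sum of grade_k * coefficient_k
0*(-1) = 0
3*(-1) = -3
4*(-3) = -12
5*(-4) = -20
Total = 0 + (-3) + (-12) + (-20) = -35


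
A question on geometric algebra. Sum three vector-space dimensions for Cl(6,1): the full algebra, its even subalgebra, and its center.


n = 6 + 1 = 7
Total dim = 2^7 = 128
Even subalgebra dim = 2^6 = 64
n is odd, so center dim = 2
Sum = 128 + 64 + 2 = 194


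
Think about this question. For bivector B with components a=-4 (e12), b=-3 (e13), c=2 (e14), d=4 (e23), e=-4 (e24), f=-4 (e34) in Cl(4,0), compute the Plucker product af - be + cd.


Plucker relation: af - be + cd
a*f = (-4)*(-4) = 16
b*e = (-3)*(-4) = 12
c*d = 2*4 = 8
af - be + cd = 16 - 12 + 8
= 12


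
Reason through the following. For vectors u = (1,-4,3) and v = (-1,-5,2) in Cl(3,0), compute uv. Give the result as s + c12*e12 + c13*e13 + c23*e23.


In Cl(3,0): e_i^2 = 1, e_ie_j = -e_je_i for i != j.
Scalar part = u . v = 1*(-1) + (-4)*(-5) + 3*2
= -1 + 20 + 6 = 25
e12 coeff = 1*(-5) - (-4)*(-1) = -5 - 4 = -9
e13 coeff = 1*2 - 3*(-1) = 2 - (-3) = 5
e23 coeff = (-4)*2 - 3*(-5) = -8 - (-15) = 7
uv = 25 - 9*e12 + 5*e13 + 7*e23


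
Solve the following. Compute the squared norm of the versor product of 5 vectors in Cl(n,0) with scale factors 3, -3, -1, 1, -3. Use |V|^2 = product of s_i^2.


Each vector v_i has |v_i|^2 = s_i^2
Squared scales: 3^2 = 9, (-3)^2 = 9, (-1)^2 = 1, 1^2 = 1, (-3)^2 = 9
|V|^2 = 9 * 9 * 1 * 1 * 9
= 729


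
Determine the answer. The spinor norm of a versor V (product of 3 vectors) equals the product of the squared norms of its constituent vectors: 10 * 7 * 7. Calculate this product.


Spinor norm N(V) = |v1|^2 * |v2|^2 * ... * |v3|^2
= 10 * 7 * 7
Running product: 10, 70, 490
N(V) = 490


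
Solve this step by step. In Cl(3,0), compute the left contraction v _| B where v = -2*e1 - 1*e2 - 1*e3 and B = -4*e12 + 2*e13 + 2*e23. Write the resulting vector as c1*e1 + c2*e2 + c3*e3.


Left contraction v _| B = <vB>_1 (grade-1 part of the geometric product vB).
Using e1_|e12 = e2, e2_|e12 = -e1, e1_|e13 = e3, e3_|e13 = -e1, e2_|e23 = e3, e3_|e23 = -e2:
e1 coeff: -v2*b12 - v3*b13 = -(-1)*(-4) - (-1)*(2) = -2
e2 coeff: v1*b12 - v3*b23 = (-2)*(-4) - (-1)*(2) = 10
e3 coeff: v1*b13 + v2*b23 = (-2)*(2) + (-1)*(2) = -6
v _| B = -2*e1 + 10*e2 - 6*e3


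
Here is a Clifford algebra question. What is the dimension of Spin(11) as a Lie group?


Spin(n) double-covers SO(n); both have Lie algebra so(n) of dimension n(n-1)/2.
n = 11
n(n-1) = 11 * 10 = 110
dim Spin(11) = 110/2 = 55


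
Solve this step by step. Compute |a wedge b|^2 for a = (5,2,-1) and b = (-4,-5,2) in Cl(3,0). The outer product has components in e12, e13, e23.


a wedge b = (a1*b2 - a2*b1)*e12 + (a1*b3 - a3*b1)*e13 + (a2*b3 - a3*b2)*e23
e12 coeff: 5*(-5) - 2*(-4) = -25 - (-8) = -17
e13 coeff: 5*2 - (-1)*(-4) = 10 - 4 = 6
e23 coeff: 2*2 - (-1)*(-5) = 4 - 5 = -1
|a wedge b|^2 = (-17)^2 + 6^2 + (-1)^2
= 289 + 36 + 1
= 326


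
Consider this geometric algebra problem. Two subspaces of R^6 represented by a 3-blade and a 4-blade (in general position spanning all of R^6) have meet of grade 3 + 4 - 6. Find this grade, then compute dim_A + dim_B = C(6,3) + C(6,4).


Meet grade = grade(A) + grade(B) - n
= 3 + 4 - 6 = 1
C(6,3) = 20
C(6,4) = 15
dim_A + dim_B = 20 + 15 = 35


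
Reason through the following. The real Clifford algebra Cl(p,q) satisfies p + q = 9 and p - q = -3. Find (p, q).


We need p + q = 9 and p - q = -3.
Adding: 2p = 9 + (-3) = 6, so p = 3.
Then q = 9 - 3 = 6.
(p, q) = (3, 6)


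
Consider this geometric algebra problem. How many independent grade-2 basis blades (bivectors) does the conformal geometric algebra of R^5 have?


The conformal model of R^5 uses Cl(6,1) with m = 5 + 2 = 7 generators.
Number of grade-2 blades = C(m, 2) = C(7, 2)
= 7*6/2 = 21


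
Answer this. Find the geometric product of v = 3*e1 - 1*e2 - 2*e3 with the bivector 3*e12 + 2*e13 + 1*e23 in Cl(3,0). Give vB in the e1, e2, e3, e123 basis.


vB has grade-1 (vector) and grade-3 (trivector) parts: vB = (v _| B) + (v ^ B).
Vector part <vB>_1:
  e1: -v2*b12 - v3*b13 = -(-1)*(3) - (-2)*(2) = 7
  e2: v1*b12 - v3*b23 = (3)*(3) - (-2)*(1) = 11
  e3: v1*b13 + v2*b23 = (3)*(2) + (-1)*(1) = 5
Trivector part <vB>_3:
  e123: v1*b23 - v2*b13 + v3*b12 = (3)*(1) - (-1)*(2) + (-2)*(3) = -1
vB = 7*e1 + 11*e2 + 5*e3 - 1*e123


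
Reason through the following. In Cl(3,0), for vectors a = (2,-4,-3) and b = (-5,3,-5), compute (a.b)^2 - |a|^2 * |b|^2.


a . b = 2*(-5) + (-4)*3 + (-3)*(-5)
= -10 + (-12) + 15 = -7
|a|^2 = 2^2 + (-4)^2 + (-3)^2 = 29
|b|^2 = (-5)^2 + 3^2 + (-5)^2 = 59
(a.b)^2 = (-7)^2 = 49
|a|^2 * |b|^2 = 29 * 59 = 1711
Result = 49 - 1711 = -1662


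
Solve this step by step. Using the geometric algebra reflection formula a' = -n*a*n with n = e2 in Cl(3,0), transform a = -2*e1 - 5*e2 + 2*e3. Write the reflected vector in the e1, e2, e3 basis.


Reflection formula: a' = -n*a*n, with n = e2 (unit vector, n^2 = 1).
For reflection through hyperplane perp to e2:
The component along e2 flips sign, others stay.
a = (-2, -5, 2)
a' = (-2, 5, 2)
a' = -2*e1 + 5*e2 + 2*e3


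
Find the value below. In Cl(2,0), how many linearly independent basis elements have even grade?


Even subalgebra dimension = 2^(n-1)
n = 2 + 0 = 2
2^(2 - 1) = 2^1 = 2
Verification: sum of C(2,k) for even k = 1 + 1 = 2
Result = 2


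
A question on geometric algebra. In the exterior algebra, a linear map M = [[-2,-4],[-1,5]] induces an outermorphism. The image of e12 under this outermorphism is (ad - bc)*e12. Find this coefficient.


The outermorphism of a linear map f sends e1^e2 to f(e1)^f(e2).
f(e1) = -2*e1 - 1*e2
f(e2) = -4*e1 + 5*e2
f(e1) ^ f(e2) = (-2*e1 - 1*e2) ^ (-4*e1 + 5*e2)
= (-2)*5*e12 + (-1)*(-4)*e21
= (-10 - 4)*e12
= -14*e12
Coefficient = -14


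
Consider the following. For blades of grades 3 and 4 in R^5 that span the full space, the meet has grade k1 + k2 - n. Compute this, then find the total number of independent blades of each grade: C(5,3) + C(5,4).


Meet grade = grade(A) + grade(B) - n
= 3 + 4 - 5 = 2
C(5,3) = 10
C(5,4) = 5
dim_A + dim_B = 10 + 5 = 15


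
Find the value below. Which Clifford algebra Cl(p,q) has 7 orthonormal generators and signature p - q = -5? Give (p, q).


We need p + q = 7 and p - q = -5.
Adding: 2p = 7 + (-5) = 2, so p = 1.
Then q = 7 - 1 = 6.
(p, q) = (1, 6)


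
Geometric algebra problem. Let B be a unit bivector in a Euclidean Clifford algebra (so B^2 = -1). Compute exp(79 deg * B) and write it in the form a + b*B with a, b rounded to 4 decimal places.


For a unit bivector B with B^2 = -1, the exponential series gives
e^(theta*B) = cos(theta) + sin(theta)*B (the GA analogue of Euler's formula).
theta = 79 degrees = 1.37881 rad
cos(79 deg) = 0.1908
sin(79 deg) = 0.9816
exp(theta*B) = 0.1908 + 0.9816*B


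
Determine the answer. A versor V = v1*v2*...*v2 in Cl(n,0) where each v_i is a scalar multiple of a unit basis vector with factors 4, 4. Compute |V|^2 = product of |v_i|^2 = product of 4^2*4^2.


Each vector v_i has |v_i|^2 = s_i^2
Squared scales: 4^2 = 16, 4^2 = 16
|V|^2 = 16 * 16
= 256


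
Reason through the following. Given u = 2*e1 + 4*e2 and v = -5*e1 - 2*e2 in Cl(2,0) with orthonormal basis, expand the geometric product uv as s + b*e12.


Expand: (2*e1 + 4*e2)(-5*e1 - 2*e2)
= 2*(-5)*e1e1 + 2*(-2)*e1e2 + 4*(-5)*e2e1 + 4*(-2)*e2e2
Using e1^2 = e2^2 = 1, e2e1 = -e1e2:
Scalar part s = 2*(-5) + 4*(-2) = -10 + (-8) = -18
Bivector part b = 2*(-2) - 4*(-5) = -4 - (-20) = 16
uv = -18 + 16*e12


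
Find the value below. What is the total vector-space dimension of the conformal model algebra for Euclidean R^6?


The conformal model of R^6 uses Cl(7,1): the 6 Euclidean generators plus two extra orthogonal generators e+ (e+^2 = +1) and e- (e-^2 = -1), from which the null vectors e0, einf are built.
Number of generators m = 6 + 2 = 8.
dim Cl(p,q) = 2^m = 2^8 = 256


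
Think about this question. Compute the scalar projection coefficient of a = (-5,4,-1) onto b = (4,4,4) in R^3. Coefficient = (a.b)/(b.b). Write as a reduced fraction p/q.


Projection coefficient = (a . b) / (b . b)
a . b = (-5)*4 + 4*4 + (-1)*4
= -20 + 16 + (-4) = -8
b . b = 4^2 + 4^2 + 4^2
= 16 + 16 + 16 = 48
Coefficient = -8/48
In lowest terms: -1/6


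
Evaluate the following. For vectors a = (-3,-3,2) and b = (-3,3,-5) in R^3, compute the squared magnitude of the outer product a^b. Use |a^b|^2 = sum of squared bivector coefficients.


a wedge b = (a1*b2 - a2*b1)*e12 + (a1*b3 - a3*b1)*e13 + (a2*b3 - a3*b2)*e23
e12 coeff: (-3)*3 - (-3)*(-3) = -9 - 9 = -18
e13 coeff: (-3)*(-5) - 2*(-3) = 15 - (-6) = 21
e23 coeff: (-3)*(-5) - 2*3 = 15 - 6 = 9
|a wedge b|^2 = (-18)^2 + 21^2 + 9^2
= 324 + 441 + 81
= 846


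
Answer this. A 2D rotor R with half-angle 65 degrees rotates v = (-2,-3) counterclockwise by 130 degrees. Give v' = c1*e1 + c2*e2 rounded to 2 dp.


Rotor R = cos(65deg) - sin(65deg)*e12
Rotation angle theta = 2 * 65 = 130 degrees
v' = R*v*~R rotates v by theta.
cos(130deg) = -0.6428, sin(130deg) = 0.7660
v'_1 = -2*cos(130deg) - (-3)*sin(130deg)
= -2*(-0.6428) - (-3)*0.7660
= 3.58
v'_2 = -2*sin(130deg) + (-3)*cos(130deg)
= -2*0.7660 + (-3)*(-0.6428)
= 0.40
v' = 3.58*e1 + 0.40*e2


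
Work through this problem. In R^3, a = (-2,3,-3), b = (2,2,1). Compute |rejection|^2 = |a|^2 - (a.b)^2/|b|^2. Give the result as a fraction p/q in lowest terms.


|a|^2 = (-2)^2 + 3^2 + (-3)^2 = 22
|b|^2 = 2^2 + 2^2 + 1^2 = 9
a . b = (-2)*2 + 3*2 + (-3)*1 = -1
(a.b)^2 = (-1)^2 = 1
|rej|^2 = 22 - 1/9
= (198 - 1)/9
= 197/9
In lowest terms: 197/9


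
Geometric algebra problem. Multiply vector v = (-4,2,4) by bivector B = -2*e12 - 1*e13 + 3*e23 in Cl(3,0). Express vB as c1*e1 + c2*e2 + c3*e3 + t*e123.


vB has grade-1 (vector) and grade-3 (trivector) parts: vB = (v _| B) + (v ^ B).
Vector part <vB>_1:
  e1: -v2*b12 - v3*b13 = -(2)*(-2) - (4)*(-1) = 8
  e2: v1*b12 - v3*b23 = (-4)*(-2) - (4)*(3) = -4
  e3: v1*b13 + v2*b23 = (-4)*(-1) + (2)*(3) = 10
Trivector part <vB>_3:
  e123: v1*b23 - v2*b13 + v3*b12 = (-4)*(3) - (2)*(-1) + (4)*(-2) = -18
vB = 8*e1 - 4*e2 + 10*e3 - 18*e123


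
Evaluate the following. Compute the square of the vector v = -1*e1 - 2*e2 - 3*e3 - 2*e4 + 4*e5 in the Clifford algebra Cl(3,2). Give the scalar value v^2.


v^2 = sum of c_i^2 * e_i^2
Positive signature terms (e_i^2 = +1): (-1)^2 + (-2)^2 + (-3)^2 = 14
Negative signature terms (e_j^2 = -1): (-2)^2 + 4^2 = 20
v^2 = 14 - 20 = -6


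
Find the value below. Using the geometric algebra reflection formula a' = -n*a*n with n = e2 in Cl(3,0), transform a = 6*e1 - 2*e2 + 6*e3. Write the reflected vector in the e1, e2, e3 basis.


Reflection formula: a' = -n*a*n, with n = e2 (unit vector, n^2 = 1).
For reflection through hyperplane perp to e2:
The component along e2 flips sign, others stay.
a = (6, -2, 6)
a' = (6, 2, 6)
a' = 6*e1 + 2*e2 + 6*e3


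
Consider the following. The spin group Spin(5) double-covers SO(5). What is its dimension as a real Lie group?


Spin(n) double-covers SO(n); both have Lie algebra so(n) of dimension n(n-1)/2.
n = 5
n(n-1) = 5 * 4 = 20
dim Spin(5) = 20/2 = 10


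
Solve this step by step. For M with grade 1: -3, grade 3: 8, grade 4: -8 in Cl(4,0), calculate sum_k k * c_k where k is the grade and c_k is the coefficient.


Grade-weighted sum = sum of grade_k * coefficient_k
1*(-3) = -3
3*8 = 24
4*(-8) = -32
Total = -3 + 24 + (-32) = -11


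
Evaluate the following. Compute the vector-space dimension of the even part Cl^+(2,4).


Even subalgebra dimension = 2^(n-1)
n = 2 + 4 = 6
2^(6 - 1) = 2^5 = 32
Verification: sum of C(6,k) for even k = 1 + 15 + 15 + 1 = 32
Result = 32


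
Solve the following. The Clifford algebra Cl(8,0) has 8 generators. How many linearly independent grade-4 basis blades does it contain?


Number of grade-k basis blades in Cl(p,q) with n = p + q is C(n, k).
n = 8 + 0 = 8
C(8, 4) = 8! / (4! * 4!)
= 40320 / (24 * 24)
= 70


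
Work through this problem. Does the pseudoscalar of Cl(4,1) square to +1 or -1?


The pseudoscalar I = e1...e_n (product of all n generators) of Cl(p,q) satisfies I^2 = (-1)^(q + n(n-1)/2).
p = 4, q = 1, n = p + q = 5
n(n-1)/2 = 5 * 4 / 2 = 10
Exponent = q + n(n-1)/2 = 1 + 10 = 11
I^2 = (-1)^11 = -1


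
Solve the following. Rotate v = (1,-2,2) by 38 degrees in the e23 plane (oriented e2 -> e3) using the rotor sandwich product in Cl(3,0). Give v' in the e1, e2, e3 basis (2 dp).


Rotor R = cos(19deg) - sin(19deg)*e23
Rotation angle theta = 2 * 19 = 38 degrees in the e23 plane (e2 -> e3).
The component perpendicular to the plane (e1) is invariant: v'_1 = v1 = 1.00
cos(38deg) = 0.7880, sin(38deg) = 0.6157
v'_2 = v2*cos(theta) - v3*sin(theta) = -2*0.7880 - 2*0.6157 = -2.81
v'_3 = v2*sin(theta) + v3*cos(theta) = -2*0.6157 + 2*0.7880 = 0.34
v' = 1.00*e1 - 2.81*e2 + 0.34*e3


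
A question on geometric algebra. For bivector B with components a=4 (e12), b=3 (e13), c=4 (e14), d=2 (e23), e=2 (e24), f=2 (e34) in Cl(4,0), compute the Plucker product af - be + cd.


Plucker relation: af - be + cd
a*f = 4*2 = 8
b*e = 3*2 = 6
c*d = 4*2 = 8
af - be + cd = 8 - 6 + 8
= 10


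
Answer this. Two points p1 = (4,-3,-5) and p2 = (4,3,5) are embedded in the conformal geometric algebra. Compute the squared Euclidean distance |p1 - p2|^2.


p1 - p2 = (0, -6, -10)
|p1 - p2|^2 = 0^2 + (-6)^2 + (-10)^2
= 0 + 36 + 100
= 136


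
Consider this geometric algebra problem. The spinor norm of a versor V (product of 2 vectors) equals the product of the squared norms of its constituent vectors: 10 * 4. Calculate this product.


Spinor norm N(V) = |v1|^2 * |v2|^2 * ... * |v2|^2
= 10 * 4
Running product: 10, 40
N(V) = 40


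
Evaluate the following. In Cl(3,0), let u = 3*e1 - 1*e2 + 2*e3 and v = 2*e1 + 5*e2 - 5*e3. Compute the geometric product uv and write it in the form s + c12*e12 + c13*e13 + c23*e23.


In Cl(3,0): e_i^2 = 1, e_ie_j = -e_je_i for i != j.
Scalar part = u . v = 3*2 + (-1)*5 + 2*(-5)
= 6 + (-5) + (-10) = -9
e12 coeff = 3*5 - (-1)*2 = 15 - (-2) = 17
e13 coeff = 3*(-5) - 2*2 = -15 - 4 = -19
e23 coeff = (-1)*(-5) - 2*5 = 5 - 10 = -5
uv = -9 + 17*e12 - 19*e13 - 5*e23


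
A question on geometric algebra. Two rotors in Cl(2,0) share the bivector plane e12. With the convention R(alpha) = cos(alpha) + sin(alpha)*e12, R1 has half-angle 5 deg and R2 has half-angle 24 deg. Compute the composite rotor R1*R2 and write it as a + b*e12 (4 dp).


Same-plane rotors commute and their half-angles add:
R1*R2 = cos(a1 + a2) + sin(a1 + a2)*e12.
a1 + a2 = 5 + 24 = 29 deg
cos(29 deg) = 0.8746
sin(29 deg) = 0.4848
R1*R2 = 0.8746 + 0.4848*e12


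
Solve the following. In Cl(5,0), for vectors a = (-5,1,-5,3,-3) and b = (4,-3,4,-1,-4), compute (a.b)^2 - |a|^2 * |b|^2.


a . b = (-5)*4 + 1*(-3) + (-5)*4 + 3*(-1) + (-3)*(-4)
= -20 + (-3) + (-20) + (-3) + 12 = -34
|a|^2 = (-5)^2 + 1^2 + (-5)^2 + 3^2 + (-3)^2 = 69
|b|^2 = 4^2 + (-3)^2 + 4^2 + (-1)^2 + (-4)^2 = 58
(a.b)^2 = (-34)^2 = 1156
|a|^2 * |b|^2 = 69 * 58 = 4002
Result = 1156 - 4002 = -2846


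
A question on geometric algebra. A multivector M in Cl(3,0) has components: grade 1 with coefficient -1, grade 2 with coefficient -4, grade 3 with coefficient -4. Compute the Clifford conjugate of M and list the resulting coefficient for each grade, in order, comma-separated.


Clifford conjugate sign for grade k: (-1)^(k(k+1)/2)
Grade 1: (-1)^(1*2/2) = (-1)^1 = -1, coeff -1 -> 1
Grade 2: (-1)^(2*3/2) = (-1)^3 = -1, coeff -4 -> 4
Grade 3: (-1)^(3*4/2) = (-1)^6 = 1, coeff -4 -> -4
Conjugated coefficients: 1, 4, -4


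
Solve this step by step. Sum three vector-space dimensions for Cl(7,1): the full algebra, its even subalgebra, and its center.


n = 7 + 1 = 8
Total dim = 2^8 = 256
Even subalgebra dim = 2^7 = 128
n is even, so center dim = 1
Sum = 256 + 128 + 1 = 385


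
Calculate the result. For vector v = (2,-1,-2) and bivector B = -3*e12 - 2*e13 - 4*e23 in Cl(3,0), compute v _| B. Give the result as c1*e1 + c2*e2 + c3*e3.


Left contraction v _| B = <vB>_1 (grade-1 part of the geometric product vB).
Using e1_|e12 = e2, e2_|e12 = -e1, e1_|e13 = e3, e3_|e13 = -e1, e2_|e23 = e3, e3_|e23 = -e2:
e1 coeff: -v2*b12 - v3*b13 = -(-1)*(-3) - (-2)*(-2) = -7
e2 coeff: v1*b12 - v3*b23 = (2)*(-3) - (-2)*(-4) = -14
e3 coeff: v1*b13 + v2*b23 = (2)*(-2) + (-1)*(-4) = 0
v _| B = -7*e1 - 14*e2 + 0*e3


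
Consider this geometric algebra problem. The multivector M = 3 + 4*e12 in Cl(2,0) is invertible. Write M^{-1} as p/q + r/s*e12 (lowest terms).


M = 3 + 4*e12, where e12^2 = -1.
Since M commutes with its reverse ~M = a - b*e12, M * ~M = a^2 - b^2*e12^2 = a^2 + b^2.
So M^{-1} = ~M / (a^2 + b^2) = (a - b*e12)/(a^2 + b^2).
a^2 + b^2 = 9 + 16 = 25
Scalar part = 3/25 = 3/25
Bivector coeff = -4/25 = -4/25
M^{-1} = 3/25 - 4/25*e12


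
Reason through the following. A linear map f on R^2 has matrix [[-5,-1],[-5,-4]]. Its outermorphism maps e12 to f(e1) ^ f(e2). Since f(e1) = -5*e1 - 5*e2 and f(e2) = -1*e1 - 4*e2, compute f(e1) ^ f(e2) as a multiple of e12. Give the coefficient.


The outermorphism of a linear map f sends e1^e2 to f(e1)^f(e2).
f(e1) = -5*e1 - 5*e2
f(e2) = -1*e1 - 4*e2
f(e1) ^ f(e2) = (-5*e1 - 5*e2) ^ (-1*e1 - 4*e2)
= (-5)*(-4)*e12 + (-5)*(-1)*e21
= (20 - 5)*e12
= 15*e12
Coefficient = 15


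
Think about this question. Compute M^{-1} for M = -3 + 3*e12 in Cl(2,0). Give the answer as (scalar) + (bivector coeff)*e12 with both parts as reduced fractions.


M = -3 + 3*e12, where e12^2 = -1.
Since M commutes with its reverse ~M = a - b*e12, M * ~M = a^2 - b^2*e12^2 = a^2 + b^2.
So M^{-1} = ~M / (a^2 + b^2) = (a - b*e12)/(a^2 + b^2).
a^2 + b^2 = 9 + 9 = 18
Scalar part = -3/18 = -1/6
Bivector coeff = -3/18 = -1/6
M^{-1} = -1/6 - 1/6*e12
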